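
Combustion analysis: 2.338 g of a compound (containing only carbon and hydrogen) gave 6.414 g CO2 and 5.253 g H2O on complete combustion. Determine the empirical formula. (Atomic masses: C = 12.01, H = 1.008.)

CH4

mol C = 6.414 / 44.01 = 0.1457; mass C = 0.1457 × 12.01 = 1.750 g
mol H = 2 × (5.253 / 18.02) = 0.5830; mass H = 0.5830 × 1.008 = 0.5877 g
Divide by the smallest (0.1457 mol C): C 1.000, H 4.000
→ CH4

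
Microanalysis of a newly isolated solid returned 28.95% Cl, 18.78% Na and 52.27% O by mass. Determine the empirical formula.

ClNaO4

Assume 100 g: 28.95 g Cl, 18.78 g Na, 52.27 g O.
n(Cl) = 28.95/35.45 = 0.8166, n(Na) = 18.78/22.99 = 0.8169, n(O) = 52.27/16.00 = 3.267
Smallest is Cl at 0.8166 mol; normalising gives Cl 1.000, Na 1.000, O 4.000
→ ClNaO4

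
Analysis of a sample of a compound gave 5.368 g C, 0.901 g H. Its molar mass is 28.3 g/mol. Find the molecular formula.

C2H4

C: 5.368 g ÷ 12.01 g/mol = 0.447 mol
H: 0.901 g ÷ 1.008 g/mol = 0.8938 mol
Ratios (÷ 0.447): C 1.000, H 2.000
≈ 1:2 → CH2
Empirical-formula mass = 14.03 g/mol
n = 28.3 / 14.03 = 2.02 ≈ 2
Molecular formula = (CH2)×2 = C2H4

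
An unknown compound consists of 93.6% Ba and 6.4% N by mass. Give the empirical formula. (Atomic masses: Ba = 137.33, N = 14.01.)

Ba3N2

Assume 100 g: 93.6 g Ba, 6.4 g N.
n(Ba) = 93.6/137.33 = 0.6816, n(N) = 6.4/14.01 = 0.4568
Smallest is N at 0.4568 mol; normalising gives Ba 1.492, N 1.000
×2: Ba 2.98, N 2.00 → Ba3N2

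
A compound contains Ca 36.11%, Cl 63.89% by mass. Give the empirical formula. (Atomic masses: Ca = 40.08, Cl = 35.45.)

Assume 100 g: 36.11 g Ca, 63.89 g Cl.
n(Ca) = 36.11/40.08 = 0.9009, n(Cl) = 63.89/35.45 = 1.802
Divide by the smallest (0.9009 mol Ca): Ca 1.000, Cl 2.000
Ratio ≈ 1:2, so the empirical formula is CaCl2

CaCl2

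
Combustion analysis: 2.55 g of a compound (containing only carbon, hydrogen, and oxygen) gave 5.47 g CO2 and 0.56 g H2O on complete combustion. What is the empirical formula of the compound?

mol C = 5.47 / 44.01 = 0.1243; mass C = 0.1243 × 12.01 = 1.493 g
mol H = 2 × (0.56 / 18.02) = 0.06215; mass H = 0.06215 × 1.008 = 0.06265 g
mass O = 2.55 − (1.555) = 0.9946 g → mol O = 0.06216
Ratios (÷ 0.06215): C 2.000, H 1.000, O 1.000
→ C2HO

C2HO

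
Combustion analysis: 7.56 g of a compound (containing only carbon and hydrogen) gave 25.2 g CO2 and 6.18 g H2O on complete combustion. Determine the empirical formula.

C5H6

mol C = 25.2 / 44.01 = 0.5726; mass C = 0.5726 × 12.01 = 6.877 g
mol H = 2 × (6.18 / 18.02) = 0.6859; mass H = 0.6859 × 1.008 = 0.6914 g
Ratios (÷ 0.5726): C 1.000, H 1.198
Scaling by 5: C 5.00, H 5.99 → C5H6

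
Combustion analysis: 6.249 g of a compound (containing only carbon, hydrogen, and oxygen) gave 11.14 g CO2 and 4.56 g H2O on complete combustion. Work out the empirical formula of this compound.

C3H6O2

mol C = 11.14 / 44.01 = 0.2531; mass C = 0.2531 × 12.01 = 3.040 g
mol H = 2 × (4.56 / 18.02) = 0.5061; mass H = 0.5061 × 1.008 = 0.5102 g
mass O = 6.249 − (3.550) = 2.699 g → mol O = 0.1687
Divide by the smallest (0.1687 mol O): C 1.501, H 3.000, O 1.000
×2: C 3.00, H 6.00, O 2.00 → C3H6O2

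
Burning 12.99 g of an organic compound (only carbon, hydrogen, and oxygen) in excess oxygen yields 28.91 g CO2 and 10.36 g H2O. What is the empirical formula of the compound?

mol C = 28.91 / 44.01 = 0.6569; mass C = 0.6569 × 12.01 = 7.889 g
mol H = 2 × (10.36 / 18.02) = 1.150; mass H = 1.150 × 1.008 = 1.159 g
mass O = 12.99 − (9.048) = 3.942 g → mol O = 0.2464
Ratios (÷ 0.2464): C 2.666, H 4.667, O 1.000
Scaling by 3: C 8.00, H 14.00, O 3.00 → C8H14O3

C8H14O3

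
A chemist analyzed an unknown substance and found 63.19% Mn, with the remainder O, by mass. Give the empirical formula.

Assume 100 g: 63.19 g Mn, 36.81 g O.
n(Mn) = 63.19/54.94 = 1.15, n(O) = 36.81/16.00 = 2.301
Smallest is Mn at 1.15 mol; normalising gives Mn 1.000, O 2.000
Ratio ≈ 1:2, so the empirical formula is MnO2

MnO2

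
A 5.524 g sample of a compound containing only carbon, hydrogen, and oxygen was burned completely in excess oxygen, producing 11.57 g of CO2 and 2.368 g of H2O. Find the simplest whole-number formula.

C2H2O

mol C = 11.57 / 44.01 = 0.2629; mass C = 0.2629 × 12.01 = 3.157 g
mol H = 2 × (2.368 / 18.02) = 0.2628; mass H = 0.2628 × 1.008 = 0.2649 g
mass O = 5.524 − (3.422) = 2.102 g → mol O = 0.1314
Smallest is O at 0.1314 mol; normalising gives C 2.001, H 2.001, O 1.000
→ C2H2O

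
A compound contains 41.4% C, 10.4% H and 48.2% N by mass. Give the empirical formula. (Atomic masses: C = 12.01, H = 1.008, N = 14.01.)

CH3N

Assume 100 g: 41.4 g C, 10.4 g H, 48.2 g N.
n(C) = 41.4/12.01 = 3.447, n(H) = 10.4/1.008 = 10.32, n(N) = 48.2/14.01 = 3.44
Ratios (÷ 3.44): C 1.002, H 2.999, N 1.000
Ratio ≈ 1:3:1, so the empirical formula is CH3N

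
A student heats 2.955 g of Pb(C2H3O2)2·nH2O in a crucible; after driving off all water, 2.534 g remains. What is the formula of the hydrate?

Mass of water lost = 2.955 − 2.534 = 0.421 g → 0.421 / 18.02 = 0.02336 mol H2O
Molar mass of Pb(C2H3O2)2 = 325.29 g/mol → mol Pb(C2H3O2)2 = 2.534 / 325.29 = 0.00779
n = 0.02336 / 0.00779 = 3.00 ≈ 3 → Pb(C2H3O2)2·3H2O

Pb(C2H3O2)2·3H2O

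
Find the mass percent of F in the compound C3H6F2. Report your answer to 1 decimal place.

Molar mass = 3(12.01) + 6(1.008) + 2(19.00) = 80.078 g/mol
Mass of F per mole = 2 × 19.00 = 38.000 g
% F = 38.000 / 80.078 × 100 = 47.5%

47.5%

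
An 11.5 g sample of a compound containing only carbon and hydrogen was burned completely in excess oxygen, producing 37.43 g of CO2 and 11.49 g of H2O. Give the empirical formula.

mol C = 37.43 / 44.01 = 0.8505; mass C = 0.8505 × 12.01 = 10.21 g
mol H = 2 × (11.49 / 18.02) = 1.275; mass H = 1.275 × 1.008 = 1.285 g
Divide by the smallest (0.8505 mol C): C 1.000, H 1.499
×2: C 2.00, H 3.00 → C2H3

C2H3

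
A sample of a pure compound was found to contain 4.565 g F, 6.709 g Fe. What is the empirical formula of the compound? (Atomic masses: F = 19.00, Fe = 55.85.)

F2Fe

n(F) = 4.565/19.00 = 0.2403, n(Fe) = 6.709/55.85 = 0.1201
Ratios (÷ 0.1201): F 2.000, Fe 1.000
Ratio ≈ 2:1, so the empirical formula is F2Fe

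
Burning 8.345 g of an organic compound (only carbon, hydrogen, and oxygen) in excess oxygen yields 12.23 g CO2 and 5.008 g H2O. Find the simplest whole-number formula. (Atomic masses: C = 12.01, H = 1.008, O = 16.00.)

CH2O

mol C = 12.23 / 44.01 = 0.2779; mass C = 0.2779 × 12.01 = 3.337 g
mol H = 2 × (5.008 / 18.02) = 0.5558; mass H = 0.5558 × 1.008 = 0.5603 g
mass O = 8.345 − (3.898) = 4.447 g → mol O = 0.2780
Smallest is C at 0.2779 mol; normalising gives C 1.000, H 2.000, O 1.000
Ratio ≈ 1:2:1, so the empirical formula is CH2O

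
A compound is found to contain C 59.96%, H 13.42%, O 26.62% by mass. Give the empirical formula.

Assume 100 g: 59.96 g C, 13.42 g H, 26.62 g O.
n(C) = 59.96/12.01 = 4.993, n(H) = 13.42/1.008 = 13.31, n(O) = 26.62/16.00 = 1.664
Smallest is O at 1.664 mol; normalising gives C 3.001, H 8.002, O 1.000
→ C3H8O

C3H8O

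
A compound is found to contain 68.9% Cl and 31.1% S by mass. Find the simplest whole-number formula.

Cl2S

Assume 100 g: 68.9 g Cl, 31.1 g S.
Moles — Cl: 68.9 / 35.45 = 1.944 mol; S: 31.1 / 32.07 = 0.9698 mol
Divide by the smallest (0.9698 mol S): Cl 2.004, S 1.000
→ Cl2S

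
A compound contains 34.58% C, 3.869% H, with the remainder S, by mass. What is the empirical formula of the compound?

C3H4S2

Assume 100 g: 34.58 g C, 3.869 g H, 61.551 g S.
Moles — C: 34.58 / 12.01 = 2.879 mol; H: 3.869 / 1.008 = 3.838 mol; S: 61.551 / 32.07 = 1.919 mol
Smallest is S at 1.919 mol; normalising gives C 1.500, H 2.000, S 1.000
Scaling by 2: C 3.00, H 4.00, S 2.00 → C3H4S2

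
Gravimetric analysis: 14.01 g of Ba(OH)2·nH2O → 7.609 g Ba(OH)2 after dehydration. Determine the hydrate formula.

Ba(OH)2·8H2O

Mass of water lost = 14.01 − 7.609 = 6.401 g → 6.401 / 18.02 = 0.3552 mol H2O
Molar mass of Ba(OH)2 = 171.35 g/mol → mol Ba(OH)2 = 7.609 / 171.35 = 0.04441
n = 0.3552 / 0.04441 = 8.00 ≈ 8 → Ba(OH)2·8H2O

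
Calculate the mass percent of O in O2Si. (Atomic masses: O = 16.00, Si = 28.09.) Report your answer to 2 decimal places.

Molar mass = 2(16.00) + 1(28.09) = 60.090 g/mol
Mass of O per mole = 2 × 16.00 = 32.000 g
% O = 32.000 / 60.090 × 100 = 53.25%

53.25%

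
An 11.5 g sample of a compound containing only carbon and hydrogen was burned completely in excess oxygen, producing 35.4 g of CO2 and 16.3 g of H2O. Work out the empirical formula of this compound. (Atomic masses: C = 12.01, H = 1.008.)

C4H9

mol C = 35.4 / 44.01 = 0.8044; mass C = 0.8044 × 12.01 = 9.660 g
mol H = 2 × (16.3 / 18.02) = 1.809; mass H = 1.809 × 1.008 = 1.824 g
Ratios (÷ 0.8044): C 1.000, H 2.249
Scaling by 4: C 4.00, H 9.00 → C4H9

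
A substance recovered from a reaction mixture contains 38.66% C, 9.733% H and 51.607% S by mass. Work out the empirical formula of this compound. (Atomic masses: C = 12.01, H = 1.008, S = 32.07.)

Assume 100 g: 38.66 g C, 9.733 g H, 51.607 g S.
C: 38.66 g ÷ 12.01 g/mol = 3.219 mol
H: 9.733 g ÷ 1.008 g/mol = 9.656 mol
S: 51.607 g ÷ 32.07 g/mol = 1.609 mol
Ratios (÷ 1.609): C 2.000, H 6.000, S 1.000
≈ 2:6:1 → C2H6S

C2H6S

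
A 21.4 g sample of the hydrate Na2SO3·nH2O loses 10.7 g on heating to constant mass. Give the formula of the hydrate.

Mass of anhydrous Na2SO3 = 21.4 − 10.7 = 10.7 g
mol H2O = 10.7 / 18.02 = 0.5938
Molar mass of Na2SO3 = 126.05 g/mol → mol Na2SO3 = 10.7 / 126.05 = 0.08489
n = 0.5938 / 0.08489 = 7.00 ≈ 7 → Na2SO3·7H2O

Na2SO3·7H2O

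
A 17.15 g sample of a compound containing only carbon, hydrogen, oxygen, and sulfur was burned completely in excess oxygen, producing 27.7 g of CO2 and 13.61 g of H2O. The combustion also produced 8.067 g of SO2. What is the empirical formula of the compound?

mol C = 27.7 / 44.01 = 0.6294; mass C = 0.6294 × 12.01 = 7.559 g
mol H = 2 × (13.61 / 18.02) = 1.511; mass H = 1.511 × 1.008 = 1.523 g
mol S = 8.067 / 64.07 = 0.1259; mass S = 4.038 g
mass O = 17.15 − (13.12) = 4.030 g → mol O = 0.2519
Ratios (÷ 0.1259): C 4.999, H 11.997, O 2.001, S 1.000
→ C5H12O2S

C5H12O2S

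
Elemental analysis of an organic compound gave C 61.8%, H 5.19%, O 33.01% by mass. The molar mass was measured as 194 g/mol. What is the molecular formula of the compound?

C10H10O4

Assume 100 g: 61.8 g C, 5.19 g H, 33.01 g O.
Moles — C: 61.8 / 12.01 = 5.146 mol; H: 5.19 / 1.008 = 5.149 mol; O: 33.01 / 16.00 = 2.063 mol
Smallest is O at 2.063 mol; normalising gives C 2.494, H 2.496, O 1.000
Multiply by 2: C 4.99, H 4.99, O 2.00 → C5H5O2
Empirical-formula mass = 97.09 g/mol
n = 194 / 97.09 = 2.00 ≈ 2
Molecular formula = (C5H5O2)×2 = C10H10O4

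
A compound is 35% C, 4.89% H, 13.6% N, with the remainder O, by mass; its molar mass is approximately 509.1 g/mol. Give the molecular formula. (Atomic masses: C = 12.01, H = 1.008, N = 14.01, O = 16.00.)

C15H25N5O15

Assume 100 g: 35 g C, 4.89 g H, 13.6 g N, 46.51 g O.
n(C) = 35/12.01 = 2.914, n(H) = 4.89/1.008 = 4.851, n(N) = 13.6/14.01 = 0.9707, n(O) = 46.51/16.00 = 2.907
Ratios (÷ 0.9707): C 3.002, H 4.997, N 1.000, O 2.995
Ratio ≈ 3:5:1:3, so the empirical formula is C3H5NO3
Empirical-formula mass = 103.08 g/mol
n = 509.1 / 103.08 = 4.94 ≈ 5
Molecular formula = (C3H5NO3)×5 = C15H25N5O15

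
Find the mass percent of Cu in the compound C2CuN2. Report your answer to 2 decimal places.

54.98%

Molar mass = 2(12.01) + 1(63.55) + 2(14.01) = 115.590 g/mol
Mass of Cu per mole = 1 × 63.55 = 63.550 g
% Cu = 63.550 / 115.590 × 100 = 54.98%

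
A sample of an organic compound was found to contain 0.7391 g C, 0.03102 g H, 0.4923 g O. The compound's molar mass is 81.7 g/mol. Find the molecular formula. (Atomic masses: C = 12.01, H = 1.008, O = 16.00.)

Moles — C: 0.7391 / 12.01 = 0.06154 mol; H: 0.03102 / 1.008 = 0.03077 mol; O: 0.4923 / 16.00 = 0.03077 mol
Smallest is O at 0.03077 mol; normalising gives C 2.000, H 1.000, O 1.000
≈ 2:1:1 → C2HO
Empirical-formula mass = 41.03 g/mol
n = 81.7 / 41.03 = 1.99 ≈ 2
Molecular formula = (C2HO)×2 = C4H2O2

C4H2O2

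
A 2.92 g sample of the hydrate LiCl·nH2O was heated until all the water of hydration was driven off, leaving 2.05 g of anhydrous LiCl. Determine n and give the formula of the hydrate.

LiCl·H2O

Mass of water lost = 2.92 − 2.05 = 0.87 g → 0.87 / 18.02 = 0.04828 mol H2O
Molar mass of LiCl = 42.39 g/mol → mol LiCl = 2.05 / 42.39 = 0.04836
n = 0.04828 / 0.04836 = 1.00 ≈ 1 → LiCl·H2O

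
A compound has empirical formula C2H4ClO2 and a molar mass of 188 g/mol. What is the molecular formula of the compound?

C4H8Cl2O4

Empirical-formula mass = 95.50 g/mol
n = 188 / 95.50 = 1.97 ≈ 2
Molecular formula = (C2H4ClO2)2 = C4H8Cl2O4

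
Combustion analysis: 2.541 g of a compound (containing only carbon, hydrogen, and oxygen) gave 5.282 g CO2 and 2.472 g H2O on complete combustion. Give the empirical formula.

C7H16O3

mol C = 5.282 / 44.01 = 0.1200; mass C = 0.1200 × 12.01 = 1.441 g
mol H = 2 × (2.472 / 18.02) = 0.2744; mass H = 0.2744 × 1.008 = 0.2766 g
mass O = 2.541 − (1.718) = 0.8230 g → mol O = 0.05144
Smallest is O at 0.05144 mol; normalising gives C 2.333, H 5.334, O 1.000
Multiply by 3: C 7.00, H 16.00, O 3.00 → C7H16O3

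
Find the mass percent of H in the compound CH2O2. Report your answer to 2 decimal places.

Molar mass = 1(12.01) + 2(1.008) + 2(16.00) = 46.026 g/mol
Mass of H per mole = 2 × 1.008 = 2.016 g
% H = 2.016 / 46.026 × 100 = 4.38%

4.38%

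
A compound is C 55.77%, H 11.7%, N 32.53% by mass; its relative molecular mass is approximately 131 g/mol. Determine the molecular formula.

Assume 100 g: 55.77 g C, 11.7 g H, 32.53 g N.
n(C) = 55.77/12.01 = 4.644, n(H) = 11.7/1.008 = 11.61, n(N) = 32.53/14.01 = 2.322
Ratios (÷ 2.322): C 2.000, H 4.999, N 1.000
→ C2H5N
Empirical-formula mass = 43.07 g/mol
n = 131 / 43.07 = 3.04 ≈ 3
Molecular formula = (C2H5N)×3 = C6H15N3

C6H15N3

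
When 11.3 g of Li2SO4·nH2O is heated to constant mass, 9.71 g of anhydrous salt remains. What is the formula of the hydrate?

Mass of water lost = 11.3 − 9.71 = 1.59 g → 1.59 / 18.02 = 0.08824 mol H2O
Molar mass of Li2SO4 = 109.95 g/mol → mol Li2SO4 = 9.71 / 109.95 = 0.08831
n = 0.08824 / 0.08831 = 1.00 ≈ 1 → Li2SO4·H2O

Li2SO4·H2O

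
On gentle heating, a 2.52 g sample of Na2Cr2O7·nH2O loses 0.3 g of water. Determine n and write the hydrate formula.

Mass of anhydrous Na2Cr2O7 = 2.52 − 0.3 = 2.22 g
mol H2O = 0.3 / 18.02 = 0.01665
Molar mass of Na2Cr2O7 = 261.98 g/mol → mol Na2Cr2O7 = 2.22 / 261.98 = 0.008474
n = 0.01665 / 0.008474 = 1.96 ≈ 2 → Na2Cr2O7·2H2O

Na2Cr2O7·2H2O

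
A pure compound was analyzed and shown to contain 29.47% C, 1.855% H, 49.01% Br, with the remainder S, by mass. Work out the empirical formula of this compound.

Assume 100 g: 29.47 g C, 1.855 g H, 49.01 g Br, 19.665 g S.
C: 29.47 g ÷ 12.01 g/mol = 2.454 mol
H: 1.855 g ÷ 1.008 g/mol = 1.84 mol
Br: 49.01 g ÷ 79.90 g/mol = 0.6134 mol
S: 19.665 g ÷ 32.07 g/mol = 0.6132 mol
Smallest is S at 0.6132 mol; normalising gives C 4.002, H 3.001, Br 1.000, S 1.000
→ C4H3BrS

C4H3BrS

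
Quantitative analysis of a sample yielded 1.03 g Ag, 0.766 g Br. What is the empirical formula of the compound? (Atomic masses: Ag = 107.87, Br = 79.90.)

AgBr

Ag: 1.03 g ÷ 107.87 g/mol = 0.009549 mol
Br: 0.766 g ÷ 79.90 g/mol = 0.009587 mol
Smallest is Ag at 0.009549 mol; normalising gives Ag 1.000, Br 1.004
≈ 1:1 → AgBr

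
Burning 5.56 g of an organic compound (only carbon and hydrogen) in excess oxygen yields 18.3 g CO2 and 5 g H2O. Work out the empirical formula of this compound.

mol C = 18.3 / 44.01 = 0.4158; mass C = 0.4158 × 12.01 = 4.994 g
mol H = 2 × (5 / 18.02) = 0.5549; mass H = 0.5549 × 1.008 = 0.5594 g
Divide by the smallest (0.4158 mol C): C 1.000, H 1.335
Scaling by 3: C 3.00, H 4.00 → C3H4

C3H4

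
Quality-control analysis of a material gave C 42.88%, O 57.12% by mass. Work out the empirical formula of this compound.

Assume 100 g: 42.88 g C, 57.12 g O.
C: 42.88 g ÷ 12.01 g/mol = 3.57 mol
O: 57.12 g ÷ 16.00 g/mol = 3.57 mol
Ratios (÷ 3.57): C 1.000, O 1.000
→ CO

CO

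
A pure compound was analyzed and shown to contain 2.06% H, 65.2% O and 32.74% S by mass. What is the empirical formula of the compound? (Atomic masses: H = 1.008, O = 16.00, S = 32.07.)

Assume 100 g: 2.06 g H, 65.2 g O, 32.74 g S.
Moles — H: 2.06 / 1.008 = 2.044 mol; O: 65.2 / 16.00 = 4.075 mol; S: 32.74 / 32.07 = 1.021 mol
Ratios (÷ 1.021): H 2.002, O 3.992, S 1.000
Ratio ≈ 2:4:1, so the empirical formula is H2O4S

H2O4S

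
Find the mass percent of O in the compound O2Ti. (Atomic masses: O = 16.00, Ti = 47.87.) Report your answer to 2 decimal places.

40.07%

Molar mass = 2(16.00) + 1(47.87) = 79.870 g/mol
Mass of O per mole = 2 × 16.00 = 32.000 g
% O = 32.000 / 79.870 × 100 = 40.07%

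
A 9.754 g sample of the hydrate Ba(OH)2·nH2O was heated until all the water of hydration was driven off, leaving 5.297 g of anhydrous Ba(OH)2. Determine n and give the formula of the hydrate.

Ba(OH)2·8H2O

Mass of water lost = 9.754 − 5.297 = 4.457 g → 4.457 / 18.02 = 0.2473 mol H2O
Molar mass of Ba(OH)2 = 171.35 g/mol → mol Ba(OH)2 = 5.297 / 171.35 = 0.03091
n = 0.2473 / 0.03091 = 8.00 ≈ 8 → Ba(OH)2·8H2O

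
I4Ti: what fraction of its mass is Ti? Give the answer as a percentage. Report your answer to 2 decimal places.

Molar mass = 4(126.90) + 1(47.87) = 555.470 g/mol
Mass of Ti per mole = 1 × 47.87 = 47.870 g
% Ti = 47.870 / 555.470 × 100 = 8.62%

8.62%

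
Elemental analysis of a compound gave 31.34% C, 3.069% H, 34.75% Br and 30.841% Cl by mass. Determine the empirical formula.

C6H7BrCl2

Assume 100 g: 31.34 g C, 3.069 g H, 34.75 g Br, 30.841 g Cl.
n(C) = 31.34/12.01 = 2.609, n(H) = 3.069/1.008 = 3.045, n(Br) = 34.75/79.90 = 0.4349, n(Cl) = 30.841/35.45 = 0.87
Ratios (÷ 0.4349): C 6.000, H 7.000, Br 1.000, Cl 2.000
Ratio ≈ 6:7:1:2, so the empirical formula is C6H7BrCl2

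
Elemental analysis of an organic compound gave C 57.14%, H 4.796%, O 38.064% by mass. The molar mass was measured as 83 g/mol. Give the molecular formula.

Assume 100 g: 57.14 g C, 4.796 g H, 38.064 g O.
Moles — C: 57.14 / 12.01 = 4.758 mol; H: 4.796 / 1.008 = 4.758 mol; O: 38.064 / 16.00 = 2.379 mol
Ratios (÷ 2.379): C 2.000, H 2.000, O 1.000
→ C2H2O
Empirical-formula mass = 42.04 g/mol
n = 83 / 42.04 = 1.97 ≈ 2
Molecular formula = (C2H2O)×2 = C4H4O2

C4H4O2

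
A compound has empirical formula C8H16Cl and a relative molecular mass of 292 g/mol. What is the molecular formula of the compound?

Empirical-formula mass = 147.66 g/mol
n = 292 / 147.66 = 1.98 ≈ 2
Molecular formula = (C8H16Cl)2 = C16H32Cl2

C16H32Cl2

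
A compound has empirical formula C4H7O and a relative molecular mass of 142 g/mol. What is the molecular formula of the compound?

C8H14O2

Empirical-formula mass = 71.10 g/mol
n = 142 / 71.10 = 2.00 ≈ 2
Molecular formula = (C4H7O)2 = C8H14O2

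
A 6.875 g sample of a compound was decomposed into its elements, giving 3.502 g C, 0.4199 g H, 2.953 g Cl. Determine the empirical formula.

Moles — C: 3.502 / 12.01 = 0.2916 mol; H: 0.4199 / 1.008 = 0.4166 mol; Cl: 2.953 / 35.45 = 0.0833 mol
Divide by the smallest (0.0833 mol Cl): C 3.500, H 5.001, Cl 1.000
Multiply by 2: C 7.00, H 10.00, Cl 2.00 → C7H10Cl2

C7H10Cl2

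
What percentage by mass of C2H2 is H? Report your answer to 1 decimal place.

Molar mass = 2(12.01) + 2(1.008) = 26.036 g/mol
Mass of H per mole = 2 × 1.008 = 2.016 g
% H = 2.016 / 26.036 × 100 = 7.7%

7.7%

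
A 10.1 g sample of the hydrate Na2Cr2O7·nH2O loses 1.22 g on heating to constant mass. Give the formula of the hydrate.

Mass of anhydrous Na2Cr2O7 = 10.1 − 1.22 = 8.88 g
mol H2O = 1.22 / 18.02 = 0.0677
Molar mass of Na2Cr2O7 = 261.98 g/mol → mol Na2Cr2O7 = 8.88 / 261.98 = 0.0339
n = 0.0677 / 0.0339 = 2.00 ≈ 2 → Na2Cr2O7·2H2O

Na2Cr2O7·2H2O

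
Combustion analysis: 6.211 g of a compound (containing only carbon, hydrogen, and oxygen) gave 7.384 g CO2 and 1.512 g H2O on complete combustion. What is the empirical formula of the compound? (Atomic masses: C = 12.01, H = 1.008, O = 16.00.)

C2H2O3

mol C = 7.384 / 44.01 = 0.1678; mass C = 0.1678 × 12.01 = 2.015 g
mol H = 2 × (1.512 / 18.02) = 0.1678; mass H = 0.1678 × 1.008 = 0.1692 g
mass O = 6.211 − (2.184) = 4.027 g → mol O = 0.2517
Smallest is C at 0.1678 mol; normalising gives C 1.000, H 1.000, O 1.500
×2: C 2.00, H 2.00, O 3.00 → C2H2O3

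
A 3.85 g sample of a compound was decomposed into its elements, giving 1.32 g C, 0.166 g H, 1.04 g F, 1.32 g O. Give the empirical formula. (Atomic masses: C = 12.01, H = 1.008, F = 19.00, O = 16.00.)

C4H6F2O3

C: 1.32 g ÷ 12.01 g/mol = 0.1099 mol
H: 0.166 g ÷ 1.008 g/mol = 0.1647 mol
F: 1.04 g ÷ 19.00 g/mol = 0.05474 mol
O: 1.32 g ÷ 16.00 g/mol = 0.0825 mol
Smallest is F at 0.05474 mol; normalising gives C 2.008, H 3.009, F 1.000, O 1.507
Scaling by 2: C 4.02, H 6.02, F 2.00, O 3.01 → C4H6F2O3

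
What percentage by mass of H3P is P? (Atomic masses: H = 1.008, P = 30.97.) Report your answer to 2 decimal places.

Molar mass = 3(1.008) + 1(30.97) = 33.994 g/mol
Mass of P per mole = 1 × 30.97 = 30.970 g
% P = 30.970 / 33.994 × 100 = 91.10%

91.10%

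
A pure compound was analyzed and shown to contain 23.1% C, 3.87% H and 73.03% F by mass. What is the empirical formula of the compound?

Assume 100 g: 23.1 g C, 3.87 g H, 73.03 g F.
n(C) = 23.1/12.01 = 1.923, n(H) = 3.87/1.008 = 3.839, n(F) = 73.03/19.00 = 3.844
Ratios (÷ 1.923): C 1.000, H 1.996, F 1.998
→ CH2F2

CH2F2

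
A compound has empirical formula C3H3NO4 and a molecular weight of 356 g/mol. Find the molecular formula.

C9H9N3O12

Empirical-formula mass = 117.06 g/mol
n = 356 / 117.06 = 3.04 ≈ 3
Molecular formula = (C3H3NO4)3 = C9H9N3O12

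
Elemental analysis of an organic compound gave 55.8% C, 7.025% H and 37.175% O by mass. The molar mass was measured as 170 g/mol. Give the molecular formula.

Assume 100 g: 55.8 g C, 7.025 g H, 37.175 g O.
Moles — C: 55.8 / 12.01 = 4.646 mol; H: 7.025 / 1.008 = 6.969 mol; O: 37.175 / 16.00 = 2.323 mol
Divide by the smallest (2.323 mol O): C 2.000, H 3.000, O 1.000
→ C2H3O
Empirical-formula mass = 43.04 g/mol
n = 170 / 43.04 = 3.95 ≈ 4
Molecular formula = (C2H3O)×4 = C8H12O4

C8H12O4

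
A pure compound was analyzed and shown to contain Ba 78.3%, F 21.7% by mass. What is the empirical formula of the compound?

BaF2

Assume 100 g: 78.3 g Ba, 21.7 g F.
Moles — Ba: 78.3 / 137.33 = 0.5702 mol; F: 21.7 / 19.00 = 1.142 mol
Divide by the smallest (0.5702 mol Ba): Ba 1.000, F 2.003
Ratio ≈ 1:2, so the empirical formula is BaF2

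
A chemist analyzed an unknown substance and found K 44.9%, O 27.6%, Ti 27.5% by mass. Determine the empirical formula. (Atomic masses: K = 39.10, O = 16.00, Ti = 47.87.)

K2O3Ti

Assume 100 g: 44.9 g K, 27.6 g O, 27.5 g Ti.
Moles — K: 44.9 / 39.10 = 1.148 mol; O: 27.6 / 16.00 = 1.725 mol; Ti: 27.5 / 47.87 = 0.5745 mol
Smallest is Ti at 0.5745 mol; normalising gives K 1.999, O 3.003, Ti 1.000
≈ 2:3:1 → K2O3Ti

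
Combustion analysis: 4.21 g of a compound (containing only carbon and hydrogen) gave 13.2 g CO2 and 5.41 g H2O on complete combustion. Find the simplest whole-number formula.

mol C = 13.2 / 44.01 = 0.2999; mass C = 0.2999 × 12.01 = 3.602 g
mol H = 2 × (5.41 / 18.02) = 0.6004; mass H = 0.6004 × 1.008 = 0.6052 g
Smallest is C at 0.2999 mol; normalising gives C 1.000, H 2.002
Ratio ≈ 1:2, so the empirical formula is CH2

CH2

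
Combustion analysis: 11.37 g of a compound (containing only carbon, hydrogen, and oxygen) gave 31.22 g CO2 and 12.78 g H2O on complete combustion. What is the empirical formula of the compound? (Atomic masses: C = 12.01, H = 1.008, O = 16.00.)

mol C = 31.22 / 44.01 = 0.7094; mass C = 0.7094 × 12.01 = 8.520 g
mol H = 2 × (12.78 / 18.02) = 1.418; mass H = 1.418 × 1.008 = 1.430 g
mass O = 11.37 − (9.949) = 1.421 g → mol O = 0.08878
Ratios (÷ 0.08878): C 7.990, H 15.976, O 1.000
Ratio ≈ 8:16:1, so the empirical formula is C8H16O

C8H16O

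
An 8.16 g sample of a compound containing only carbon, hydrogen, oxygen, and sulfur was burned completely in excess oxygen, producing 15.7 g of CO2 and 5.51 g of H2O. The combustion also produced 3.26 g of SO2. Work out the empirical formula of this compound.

C7H12O2S

mol C = 15.7 / 44.01 = 0.3567; mass C = 0.3567 × 12.01 = 4.284 g
mol H = 2 × (5.51 / 18.02) = 0.6115; mass H = 0.6115 × 1.008 = 0.6164 g
mol S = 3.26 / 64.07 = 0.05088; mass S = 1.632 g
mass O = 8.16 − (6.533) = 1.627 g → mol O = 0.1017
Smallest is S at 0.05088 mol; normalising gives C 7.011, H 12.019, O 1.999, S 1.000
→ C7H12O2S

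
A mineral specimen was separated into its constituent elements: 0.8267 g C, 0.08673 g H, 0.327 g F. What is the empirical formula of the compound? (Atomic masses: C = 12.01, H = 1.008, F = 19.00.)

C4H5F

n(C) = 0.8267/12.01 = 0.06883, n(H) = 0.08673/1.008 = 0.08604, n(F) = 0.327/19.00 = 0.01721
Ratios (÷ 0.01721): C 4.000, H 4.999, F 1.000
≈ 4:5:1 → C4H5F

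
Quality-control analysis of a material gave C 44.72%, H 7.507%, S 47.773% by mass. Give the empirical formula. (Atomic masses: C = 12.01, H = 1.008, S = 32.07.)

C5H10S2

Assume 100 g: 44.72 g C, 7.507 g H, 47.773 g S.
n(C) = 44.72/12.01 = 3.724, n(H) = 7.507/1.008 = 7.447, n(S) = 47.773/32.07 = 1.49
Smallest is S at 1.49 mol; normalising gives C 2.500, H 4.999, S 1.000
Scaling by 2: C 5.00, H 10.00, S 2.00 → C5H10S2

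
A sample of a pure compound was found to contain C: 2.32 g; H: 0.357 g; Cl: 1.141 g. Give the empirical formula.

n(C) = 2.32/12.01 = 0.1932, n(H) = 0.357/1.008 = 0.3542, n(Cl) = 1.141/35.45 = 0.03219
Divide by the smallest (0.03219 mol Cl): C 6.002, H 11.004, Cl 1.000
≈ 6:11:1 → C6H11Cl

C6H11Cl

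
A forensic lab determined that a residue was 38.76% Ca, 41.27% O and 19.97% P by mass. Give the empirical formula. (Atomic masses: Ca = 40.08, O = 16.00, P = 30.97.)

Ca3O8P2

Assume 100 g: 38.76 g Ca, 41.27 g O, 19.97 g P.
Ca: 38.76 g ÷ 40.08 g/mol = 0.9671 mol
O: 41.27 g ÷ 16.00 g/mol = 2.579 mol
P: 19.97 g ÷ 30.97 g/mol = 0.6448 mol
Ratios (÷ 0.6448): Ca 1.500, O 4.000, P 1.000
Scaling by 2: Ca 3.00, O 8.00, P 2.00 → Ca3O8P2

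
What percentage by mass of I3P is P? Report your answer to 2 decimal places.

Molar mass = 3(126.90) + 1(30.97) = 411.670 g/mol
Mass of P per mole = 1 × 30.97 = 30.970 g
% P = 30.970 / 411.670 × 100 = 7.52%

7.52%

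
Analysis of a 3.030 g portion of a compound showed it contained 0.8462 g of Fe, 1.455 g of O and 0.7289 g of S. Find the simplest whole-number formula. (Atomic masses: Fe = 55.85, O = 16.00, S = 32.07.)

Fe2O12S3

Fe: 0.8462 g ÷ 55.85 g/mol = 0.01515 mol
O: 1.455 g ÷ 16.00 g/mol = 0.09094 mol
S: 0.7289 g ÷ 32.07 g/mol = 0.02273 mol
Smallest is Fe at 0.01515 mol; normalising gives Fe 1.000, O 6.002, S 1.500
×2: Fe 2.00, O 12.00, S 3.00 → Fe2O12S3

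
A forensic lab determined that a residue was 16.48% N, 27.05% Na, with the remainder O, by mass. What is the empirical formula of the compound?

Assume 100 g: 16.48 g N, 27.05 g Na, 56.47 g O.
n(N) = 16.48/14.01 = 1.176, n(Na) = 27.05/22.99 = 1.177, n(O) = 56.47/16.00 = 3.529
Divide by the smallest (1.176 mol N): N 1.000, Na 1.000, O 3.000
Ratio ≈ 1:1:3, so the empirical formula is NNaO3

NNaO3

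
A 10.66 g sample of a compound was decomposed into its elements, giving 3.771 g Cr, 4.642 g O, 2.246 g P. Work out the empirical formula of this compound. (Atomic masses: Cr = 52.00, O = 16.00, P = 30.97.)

CrO4P

n(Cr) = 3.771/52.00 = 0.07252, n(O) = 4.642/16.00 = 0.2901, n(P) = 2.246/30.97 = 0.07252
Smallest is Cr at 0.07252 mol; normalising gives Cr 1.000, O 4.001, P 1.000
≈ 1:4:1 → CrO4P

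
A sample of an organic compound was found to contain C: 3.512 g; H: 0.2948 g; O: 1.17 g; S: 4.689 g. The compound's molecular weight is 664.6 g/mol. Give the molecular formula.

C: 3.512 g ÷ 12.01 g/mol = 0.2924 mol
H: 0.2948 g ÷ 1.008 g/mol = 0.2925 mol
O: 1.17 g ÷ 16.00 g/mol = 0.07312 mol
S: 4.689 g ÷ 32.07 g/mol = 0.1462 mol
Ratios (÷ 0.07312): C 3.999, H 3.999, O 1.000, S 1.999
≈ 4:4:1:2 → C4H4OS2
Empirical-formula mass = 132.21 g/mol
n = 664.6 / 132.21 = 5.03 ≈ 5
Molecular formula = (C4H4OS2)×5 = C20H20O5S10

C20H20O5S10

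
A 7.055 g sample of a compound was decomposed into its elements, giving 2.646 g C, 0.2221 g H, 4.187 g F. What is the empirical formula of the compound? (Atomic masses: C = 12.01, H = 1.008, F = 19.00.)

CHF

C: 2.646 g ÷ 12.01 g/mol = 0.2203 mol
H: 0.2221 g ÷ 1.008 g/mol = 0.2203 mol
F: 4.187 g ÷ 19.00 g/mol = 0.2204 mol
Smallest is C at 0.2203 mol; normalising gives C 1.000, H 1.000, F 1.000
→ CHF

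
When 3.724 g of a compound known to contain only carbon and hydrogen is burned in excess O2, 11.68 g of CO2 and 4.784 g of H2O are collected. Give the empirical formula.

CH2

mol C = 11.68 / 44.01 = 0.2654; mass C = 0.2654 × 12.01 = 3.187 g
mol H = 2 × (4.784 / 18.02) = 0.5310; mass H = 0.5310 × 1.008 = 0.5352 g
Divide by the smallest (0.2654 mol C): C 1.000, H 2.001
→ CH2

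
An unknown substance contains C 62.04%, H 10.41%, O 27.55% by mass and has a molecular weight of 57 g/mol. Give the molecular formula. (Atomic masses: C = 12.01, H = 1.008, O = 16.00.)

C3H6O

Assume 100 g: 62.04 g C, 10.41 g H, 27.55 g O.
Moles — C: 62.04 / 12.01 = 5.166 mol; H: 10.41 / 1.008 = 10.33 mol; O: 27.55 / 16.00 = 1.722 mol
Ratios (÷ 1.722): C 3.000, H 5.998, O 1.000
≈ 3:6:1 → C3H6O
Empirical-formula mass = 58.08 g/mol
n = 57 / 58.08 = 0.98 ≈ 1
Molecular formula = empirical formula = C3H6O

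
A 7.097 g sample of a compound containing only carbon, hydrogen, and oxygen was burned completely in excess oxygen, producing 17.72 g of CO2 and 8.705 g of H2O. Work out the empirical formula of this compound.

C5H12O

mol C = 17.72 / 44.01 = 0.4026; mass C = 0.4026 × 12.01 = 4.836 g
mol H = 2 × (8.705 / 18.02) = 0.9661; mass H = 0.9661 × 1.008 = 0.9739 g
mass O = 7.097 − (5.810) = 1.287 g → mol O = 0.08047
Smallest is O at 0.08047 mol; normalising gives C 5.004, H 12.007, O 1.000
→ C5H12O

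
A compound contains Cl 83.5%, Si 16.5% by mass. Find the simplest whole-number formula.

Assume 100 g: 83.5 g Cl, 16.5 g Si.
Moles — Cl: 83.5 / 35.45 = 2.355 mol; Si: 16.5 / 28.09 = 0.5874 mol
Divide by the smallest (0.5874 mol Si): Cl 4.010, Si 1.000
→ Cl4Si

Cl4Si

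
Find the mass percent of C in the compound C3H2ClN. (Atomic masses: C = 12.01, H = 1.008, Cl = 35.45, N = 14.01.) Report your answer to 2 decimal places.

Molar mass = 3(12.01) + 2(1.008) + 1(35.45) + 1(14.01) = 87.506 g/mol
Mass of C per mole = 3 × 12.01 = 36.030 g
% C = 36.030 / 87.506 × 100 = 41.17%

41.17%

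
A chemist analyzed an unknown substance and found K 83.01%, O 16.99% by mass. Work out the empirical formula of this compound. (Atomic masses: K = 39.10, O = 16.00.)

K2O

Assume 100 g: 83.01 g K, 16.99 g O.
n(K) = 83.01/39.10 = 2.123, n(O) = 16.99/16.00 = 1.062
Ratios (÷ 1.062): K 1.999, O 1.000
≈ 2:1 → K2O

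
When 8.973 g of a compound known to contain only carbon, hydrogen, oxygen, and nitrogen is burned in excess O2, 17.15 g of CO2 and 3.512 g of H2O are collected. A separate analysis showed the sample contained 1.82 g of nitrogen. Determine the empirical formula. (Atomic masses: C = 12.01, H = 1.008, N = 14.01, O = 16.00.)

mol C = 17.15 / 44.01 = 0.3897; mass C = 0.3897 × 12.01 = 4.680 g
mol H = 2 × (3.512 / 18.02) = 0.3898; mass H = 0.3898 × 1.008 = 0.3929 g
mol N = 1.82 / 14.01 = 0.1299
mass O = 8.973 − (6.893) = 2.080 g → mol O = 0.1300
Smallest is N at 0.1299 mol; normalising gives C 3.000, H 3.001, N 1.000, O 1.001
Ratio ≈ 3:3:1:1, so the empirical formula is C3H3NO

C3H3NO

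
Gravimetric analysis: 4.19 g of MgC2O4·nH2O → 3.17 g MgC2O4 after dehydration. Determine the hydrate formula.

MgC2O4·2H2O

Mass of water lost = 4.19 − 3.17 = 1.02 g → 1.02 / 18.02 = 0.0566 mol H2O
Molar mass of MgC2O4 = 112.33 g/mol → mol MgC2O4 = 3.17 / 112.33 = 0.02822
n = 0.0566 / 0.02822 = 2.01 ≈ 2 → MgC2O4·2H2O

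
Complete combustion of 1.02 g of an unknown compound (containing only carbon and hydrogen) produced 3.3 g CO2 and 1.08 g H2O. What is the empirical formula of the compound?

C5H8

mol C = 3.3 / 44.01 = 0.07498; mass C = 0.07498 × 12.01 = 0.9005 g
mol H = 2 × (1.08 / 18.02) = 0.1199; mass H = 0.1199 × 1.008 = 0.1208 g
Divide by the smallest (0.07498 mol C): C 1.000, H 1.599
Scaling by 5: C 5.00, H 7.99 → C5H8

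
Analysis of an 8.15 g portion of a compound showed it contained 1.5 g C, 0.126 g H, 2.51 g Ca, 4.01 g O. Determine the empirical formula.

Moles — C: 1.5 / 12.01 = 0.1249 mol; H: 0.126 / 1.008 = 0.125 mol; Ca: 2.51 / 40.08 = 0.06262 mol; O: 4.01 / 16.00 = 0.2506 mol
Smallest is Ca at 0.06262 mol; normalising gives C 1.994, H 1.996, Ca 1.000, O 4.002
≈ 2:2:1:4 → C2H2CaO4

C2H2CaO4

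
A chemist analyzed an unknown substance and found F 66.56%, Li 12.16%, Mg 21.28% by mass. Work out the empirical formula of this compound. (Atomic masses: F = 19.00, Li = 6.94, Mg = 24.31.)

F4Li2Mg

Assume 100 g: 66.56 g F, 12.16 g Li, 21.28 g Mg.
n(F) = 66.56/19.00 = 3.503, n(Li) = 12.16/6.94 = 1.752, n(Mg) = 21.28/24.31 = 0.8754
Divide by the smallest (0.8754 mol Mg): F 4.002, Li 2.002, Mg 1.000
→ F4Li2Mg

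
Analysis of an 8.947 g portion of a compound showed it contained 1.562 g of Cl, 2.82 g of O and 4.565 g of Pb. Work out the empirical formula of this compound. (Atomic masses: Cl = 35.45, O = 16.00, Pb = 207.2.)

Cl2O8Pb

Moles — Cl: 1.562 / 35.45 = 0.04406 mol; O: 2.82 / 16.00 = 0.1762 mol; Pb: 4.565 / 207.2 = 0.02203 mol
Divide by the smallest (0.02203 mol Pb): Cl 2.000, O 8.000, Pb 1.000
→ Cl2O8Pb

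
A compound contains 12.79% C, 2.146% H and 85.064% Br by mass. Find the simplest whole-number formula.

CH2Br

Assume 100 g: 12.79 g C, 2.146 g H, 85.064 g Br.
Moles — C: 12.79 / 12.01 = 1.065 mol; H: 2.146 / 1.008 = 2.129 mol; Br: 85.064 / 79.90 = 1.065 mol
Smallest is Br at 1.065 mol; normalising gives C 1.000, H 2.000, Br 1.000
→ CH2Br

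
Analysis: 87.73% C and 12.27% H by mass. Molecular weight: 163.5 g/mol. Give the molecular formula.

Assume 100 g: 87.73 g C, 12.27 g H.
n(C) = 87.73/12.01 = 7.305, n(H) = 12.27/1.008 = 12.17
Divide by the smallest (7.305 mol C): C 1.000, H 1.666
Multiply by 3: C 3.00, H 5.00 → C3H5
Empirical-formula mass = 41.07 g/mol
n = 163.5 / 41.07 = 3.98 ≈ 4
Molecular formula = (C3H5)×4 = C12H20

C12H20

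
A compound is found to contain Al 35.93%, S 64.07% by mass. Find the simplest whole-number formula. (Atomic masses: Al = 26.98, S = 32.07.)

Assume 100 g: 35.93 g Al, 64.07 g S.
Al: 35.93 g ÷ 26.98 g/mol = 1.332 mol
S: 64.07 g ÷ 32.07 g/mol = 1.998 mol
Smallest is Al at 1.332 mol; normalising gives Al 1.000, S 1.500
Scaling by 2: Al 2.00, S 3.00 → Al2S3

Al2S3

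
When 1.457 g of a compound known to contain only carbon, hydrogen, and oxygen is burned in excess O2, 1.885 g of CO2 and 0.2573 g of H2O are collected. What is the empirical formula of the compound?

C3H2O4

mol C = 1.885 / 44.01 = 0.04283; mass C = 0.04283 × 12.01 = 0.5144 g
mol H = 2 × (0.2573 / 18.02) = 0.02856; mass H = 0.02856 × 1.008 = 0.02879 g
mass O = 1.457 − (0.5432) = 0.9138 g → mol O = 0.05711
Smallest is H at 0.02856 mol; normalising gives C 1.500, H 1.000, O 2.000
Multiply by 2: C 3.00, H 2.00, O 4.00 → C3H2O4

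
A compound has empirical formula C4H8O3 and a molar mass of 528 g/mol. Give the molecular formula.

Empirical-formula mass = 104.10 g/mol
n = 528 / 104.10 = 5.07 ≈ 5
Molecular formula = (C4H8O3)5 = C20H40O15

C20H40O15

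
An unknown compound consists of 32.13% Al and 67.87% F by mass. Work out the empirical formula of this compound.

AlF3

Assume 100 g: 32.13 g Al, 67.87 g F.
Moles — Al: 32.13 / 26.98 = 1.191 mol; F: 67.87 / 19.00 = 3.572 mol
Smallest is Al at 1.191 mol; normalising gives Al 1.000, F 3.000
Ratio ≈ 1:3, so the empirical formula is AlF3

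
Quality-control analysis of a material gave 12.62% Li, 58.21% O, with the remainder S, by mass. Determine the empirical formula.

Assume 100 g: 12.62 g Li, 58.21 g O, 29.17 g S.
n(Li) = 12.62/6.94 = 1.818, n(O) = 58.21/16.00 = 3.638, n(S) = 29.17/32.07 = 0.9096
Divide by the smallest (0.9096 mol S): Li 1.999, O 4.000, S 1.000
≈ 2:4:1 → Li2O4S

Li2O4S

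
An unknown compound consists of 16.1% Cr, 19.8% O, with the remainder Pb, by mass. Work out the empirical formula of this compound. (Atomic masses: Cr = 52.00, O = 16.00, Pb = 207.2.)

CrO4Pb

Assume 100 g: 16.1 g Cr, 19.8 g O, 64.1 g Pb.
Cr: 16.1 g ÷ 52.00 g/mol = 0.3096 mol
O: 19.8 g ÷ 16.00 g/mol = 1.238 mol
Pb: 64.1 g ÷ 207.2 g/mol = 0.3094 mol
Smallest is Pb at 0.3094 mol; normalising gives Cr 1.001, O 4.000, Pb 1.000
Ratio ≈ 1:4:1, so the empirical formula is CrO4Pb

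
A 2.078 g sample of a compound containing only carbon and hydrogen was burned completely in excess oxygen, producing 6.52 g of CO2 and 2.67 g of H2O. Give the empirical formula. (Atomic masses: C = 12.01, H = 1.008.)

mol C = 6.52 / 44.01 = 0.1481; mass C = 0.1481 × 12.01 = 1.779 g
mol H = 2 × (2.67 / 18.02) = 0.2963; mass H = 0.2963 × 1.008 = 0.2987 g
Ratios (÷ 0.1481): C 1.000, H 2.000
≈ 1:2 → CH2

CH2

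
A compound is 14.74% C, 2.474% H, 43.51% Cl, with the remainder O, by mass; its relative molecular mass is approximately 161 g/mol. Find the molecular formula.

C2H4Cl2O4

Assume 100 g: 14.74 g C, 2.474 g H, 43.51 g Cl, 39.276 g O.
n(C) = 14.74/12.01 = 1.227, n(H) = 2.474/1.008 = 2.454, n(Cl) = 43.51/35.45 = 1.227, n(O) = 39.276/16.00 = 2.455
Ratios (÷ 1.227): C 1.000, H 2.000, Cl 1.000, O 2.000
≈ 1:2:1:2 → CH2ClO2
Empirical-formula mass = 81.48 g/mol
n = 161 / 81.48 = 1.98 ≈ 2
Molecular formula = (CH2ClO2)×2 = C2H4Cl2O4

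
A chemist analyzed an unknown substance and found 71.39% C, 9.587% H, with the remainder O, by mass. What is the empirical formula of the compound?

C5H8O

Assume 100 g: 71.39 g C, 9.587 g H, 19.023 g O.
n(C) = 71.39/12.01 = 5.944, n(H) = 9.587/1.008 = 9.511, n(O) = 19.023/16.00 = 1.189
Ratios (÷ 1.189): C 5.000, H 8.000, O 1.000
≈ 5:8:1 → C5H8O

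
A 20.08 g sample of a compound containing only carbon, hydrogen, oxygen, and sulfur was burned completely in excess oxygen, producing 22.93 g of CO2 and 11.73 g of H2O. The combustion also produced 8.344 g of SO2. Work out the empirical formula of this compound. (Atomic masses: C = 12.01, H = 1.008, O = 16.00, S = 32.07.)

mol C = 22.93 / 44.01 = 0.5210; mass C = 0.5210 × 12.01 = 6.257 g
mol H = 2 × (11.73 / 18.02) = 1.302; mass H = 1.302 × 1.008 = 1.312 g
mol S = 8.344 / 64.07 = 0.1302; mass S = 4.177 g
mass O = 20.08 − (11.75) = 8.334 g → mol O = 0.5209
Divide by the smallest (0.1302 mol S): C 4.001, H 9.997, O 3.999, S 1.000
Ratio ≈ 4:10:4:1, so the empirical formula is C4H10O4S

C4H10O4S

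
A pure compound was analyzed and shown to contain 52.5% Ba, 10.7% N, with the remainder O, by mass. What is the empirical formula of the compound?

Assume 100 g: 52.5 g Ba, 10.7 g N, 36.8 g O.
Ba: 52.5 g ÷ 137.33 g/mol = 0.3823 mol
N: 10.7 g ÷ 14.01 g/mol = 0.7637 mol
O: 36.8 g ÷ 16.00 g/mol = 2.3 mol
Ratios (÷ 0.3823): Ba 1.000, N 1.998, O 6.016
Ratio ≈ 1:2:6, so the empirical formula is BaN2O6

BaN2O6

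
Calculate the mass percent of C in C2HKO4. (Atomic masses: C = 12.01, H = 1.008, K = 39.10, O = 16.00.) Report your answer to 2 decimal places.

Molar mass = 2(12.01) + 1(1.008) + 1(39.10) + 4(16.00) = 128.128 g/mol
Mass of C per mole = 2 × 12.01 = 24.020 g
% C = 24.020 / 128.128 × 100 = 18.75%

18.75%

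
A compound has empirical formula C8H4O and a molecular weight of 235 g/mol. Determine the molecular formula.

C16H8O2

Empirical-formula mass = 116.11 g/mol
n = 235 / 116.11 = 2.02 ≈ 2
Molecular formula = (C8H4O)2 = C16H8O2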